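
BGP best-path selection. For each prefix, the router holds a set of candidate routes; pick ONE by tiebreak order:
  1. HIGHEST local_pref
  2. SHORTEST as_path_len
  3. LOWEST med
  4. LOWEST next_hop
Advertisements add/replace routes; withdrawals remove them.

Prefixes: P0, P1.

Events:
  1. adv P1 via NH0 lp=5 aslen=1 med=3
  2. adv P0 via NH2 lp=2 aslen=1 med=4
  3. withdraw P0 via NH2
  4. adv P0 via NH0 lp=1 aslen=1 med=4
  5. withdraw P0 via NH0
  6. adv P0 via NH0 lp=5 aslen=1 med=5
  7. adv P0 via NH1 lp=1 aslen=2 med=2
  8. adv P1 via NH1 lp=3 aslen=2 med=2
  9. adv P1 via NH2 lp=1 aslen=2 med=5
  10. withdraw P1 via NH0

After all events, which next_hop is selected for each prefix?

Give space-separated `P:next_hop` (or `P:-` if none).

Op 1: best P0=- P1=NH0
Op 2: best P0=NH2 P1=NH0
Op 3: best P0=- P1=NH0
Op 4: best P0=NH0 P1=NH0
Op 5: best P0=- P1=NH0
Op 6: best P0=NH0 P1=NH0
Op 7: best P0=NH0 P1=NH0
Op 8: best P0=NH0 P1=NH0
Op 9: best P0=NH0 P1=NH0
Op 10: best P0=NH0 P1=NH1

Answer: P0:NH0 P1:NH1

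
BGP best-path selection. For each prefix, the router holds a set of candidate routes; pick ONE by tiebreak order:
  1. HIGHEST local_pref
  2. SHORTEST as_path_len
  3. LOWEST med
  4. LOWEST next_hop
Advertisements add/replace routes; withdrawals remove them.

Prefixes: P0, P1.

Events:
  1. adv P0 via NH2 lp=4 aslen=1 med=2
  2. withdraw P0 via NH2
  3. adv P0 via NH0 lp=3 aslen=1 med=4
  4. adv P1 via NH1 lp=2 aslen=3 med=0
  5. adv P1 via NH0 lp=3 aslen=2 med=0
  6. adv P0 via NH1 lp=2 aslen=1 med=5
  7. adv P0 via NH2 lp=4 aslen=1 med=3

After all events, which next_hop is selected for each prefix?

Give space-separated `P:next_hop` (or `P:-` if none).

Answer: P0:NH2 P1:NH0

Derivation:
Op 1: best P0=NH2 P1=-
Op 2: best P0=- P1=-
Op 3: best P0=NH0 P1=-
Op 4: best P0=NH0 P1=NH1
Op 5: best P0=NH0 P1=NH0
Op 6: best P0=NH0 P1=NH0
Op 7: best P0=NH2 P1=NH0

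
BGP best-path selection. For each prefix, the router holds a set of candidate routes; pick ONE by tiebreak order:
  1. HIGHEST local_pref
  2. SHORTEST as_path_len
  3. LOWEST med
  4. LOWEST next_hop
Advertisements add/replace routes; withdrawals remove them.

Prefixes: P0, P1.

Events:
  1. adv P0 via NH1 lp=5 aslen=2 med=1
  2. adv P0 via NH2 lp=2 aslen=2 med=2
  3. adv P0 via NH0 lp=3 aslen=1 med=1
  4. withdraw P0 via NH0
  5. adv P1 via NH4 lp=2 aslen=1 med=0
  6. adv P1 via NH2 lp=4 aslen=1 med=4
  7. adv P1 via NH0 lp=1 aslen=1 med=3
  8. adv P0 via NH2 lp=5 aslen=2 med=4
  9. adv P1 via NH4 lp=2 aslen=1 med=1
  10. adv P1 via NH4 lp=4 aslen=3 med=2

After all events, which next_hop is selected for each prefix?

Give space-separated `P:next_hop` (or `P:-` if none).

Op 1: best P0=NH1 P1=-
Op 2: best P0=NH1 P1=-
Op 3: best P0=NH1 P1=-
Op 4: best P0=NH1 P1=-
Op 5: best P0=NH1 P1=NH4
Op 6: best P0=NH1 P1=NH2
Op 7: best P0=NH1 P1=NH2
Op 8: best P0=NH1 P1=NH2
Op 9: best P0=NH1 P1=NH2
Op 10: best P0=NH1 P1=NH2

Answer: P0:NH1 P1:NH2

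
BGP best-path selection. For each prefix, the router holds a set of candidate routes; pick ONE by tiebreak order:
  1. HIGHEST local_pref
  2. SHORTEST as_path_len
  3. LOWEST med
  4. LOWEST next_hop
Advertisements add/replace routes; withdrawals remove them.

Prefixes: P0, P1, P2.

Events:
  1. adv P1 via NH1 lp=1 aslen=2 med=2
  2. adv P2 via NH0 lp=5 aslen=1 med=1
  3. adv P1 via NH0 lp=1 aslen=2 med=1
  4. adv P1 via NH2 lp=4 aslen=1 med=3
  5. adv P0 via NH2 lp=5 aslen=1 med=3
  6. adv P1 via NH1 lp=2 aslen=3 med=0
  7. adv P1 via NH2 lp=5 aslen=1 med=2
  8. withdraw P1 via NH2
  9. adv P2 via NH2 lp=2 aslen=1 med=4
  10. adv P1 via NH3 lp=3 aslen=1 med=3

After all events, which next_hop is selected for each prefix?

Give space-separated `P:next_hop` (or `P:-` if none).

Op 1: best P0=- P1=NH1 P2=-
Op 2: best P0=- P1=NH1 P2=NH0
Op 3: best P0=- P1=NH0 P2=NH0
Op 4: best P0=- P1=NH2 P2=NH0
Op 5: best P0=NH2 P1=NH2 P2=NH0
Op 6: best P0=NH2 P1=NH2 P2=NH0
Op 7: best P0=NH2 P1=NH2 P2=NH0
Op 8: best P0=NH2 P1=NH1 P2=NH0
Op 9: best P0=NH2 P1=NH1 P2=NH0
Op 10: best P0=NH2 P1=NH3 P2=NH0

Answer: P0:NH2 P1:NH3 P2:NH0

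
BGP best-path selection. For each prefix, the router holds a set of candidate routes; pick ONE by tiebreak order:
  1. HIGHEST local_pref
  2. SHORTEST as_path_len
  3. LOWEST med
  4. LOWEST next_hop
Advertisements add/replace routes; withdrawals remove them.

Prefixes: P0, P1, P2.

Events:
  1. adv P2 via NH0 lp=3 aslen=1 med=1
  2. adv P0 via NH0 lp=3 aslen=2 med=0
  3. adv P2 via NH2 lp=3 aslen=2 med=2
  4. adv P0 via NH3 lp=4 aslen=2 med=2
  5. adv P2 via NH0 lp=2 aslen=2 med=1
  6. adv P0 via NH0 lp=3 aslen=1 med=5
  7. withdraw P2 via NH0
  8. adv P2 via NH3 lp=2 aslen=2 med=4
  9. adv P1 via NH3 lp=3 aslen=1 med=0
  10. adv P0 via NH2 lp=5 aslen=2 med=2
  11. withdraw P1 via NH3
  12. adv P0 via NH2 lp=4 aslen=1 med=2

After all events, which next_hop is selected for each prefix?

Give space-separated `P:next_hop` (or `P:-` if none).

Op 1: best P0=- P1=- P2=NH0
Op 2: best P0=NH0 P1=- P2=NH0
Op 3: best P0=NH0 P1=- P2=NH0
Op 4: best P0=NH3 P1=- P2=NH0
Op 5: best P0=NH3 P1=- P2=NH2
Op 6: best P0=NH3 P1=- P2=NH2
Op 7: best P0=NH3 P1=- P2=NH2
Op 8: best P0=NH3 P1=- P2=NH2
Op 9: best P0=NH3 P1=NH3 P2=NH2
Op 10: best P0=NH2 P1=NH3 P2=NH2
Op 11: best P0=NH2 P1=- P2=NH2
Op 12: best P0=NH2 P1=- P2=NH2

Answer: P0:NH2 P1:- P2:NH2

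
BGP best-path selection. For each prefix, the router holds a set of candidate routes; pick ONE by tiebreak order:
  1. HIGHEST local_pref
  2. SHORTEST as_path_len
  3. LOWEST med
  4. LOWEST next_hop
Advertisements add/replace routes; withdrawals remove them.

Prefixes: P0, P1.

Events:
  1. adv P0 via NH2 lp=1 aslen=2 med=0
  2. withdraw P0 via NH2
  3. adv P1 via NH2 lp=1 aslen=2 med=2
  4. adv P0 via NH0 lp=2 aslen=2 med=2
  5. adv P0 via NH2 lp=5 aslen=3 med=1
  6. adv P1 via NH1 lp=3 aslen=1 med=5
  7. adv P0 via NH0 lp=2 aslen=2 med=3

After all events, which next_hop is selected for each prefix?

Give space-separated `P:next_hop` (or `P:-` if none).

Answer: P0:NH2 P1:NH1

Derivation:
Op 1: best P0=NH2 P1=-
Op 2: best P0=- P1=-
Op 3: best P0=- P1=NH2
Op 4: best P0=NH0 P1=NH2
Op 5: best P0=NH2 P1=NH2
Op 6: best P0=NH2 P1=NH1
Op 7: best P0=NH2 P1=NH1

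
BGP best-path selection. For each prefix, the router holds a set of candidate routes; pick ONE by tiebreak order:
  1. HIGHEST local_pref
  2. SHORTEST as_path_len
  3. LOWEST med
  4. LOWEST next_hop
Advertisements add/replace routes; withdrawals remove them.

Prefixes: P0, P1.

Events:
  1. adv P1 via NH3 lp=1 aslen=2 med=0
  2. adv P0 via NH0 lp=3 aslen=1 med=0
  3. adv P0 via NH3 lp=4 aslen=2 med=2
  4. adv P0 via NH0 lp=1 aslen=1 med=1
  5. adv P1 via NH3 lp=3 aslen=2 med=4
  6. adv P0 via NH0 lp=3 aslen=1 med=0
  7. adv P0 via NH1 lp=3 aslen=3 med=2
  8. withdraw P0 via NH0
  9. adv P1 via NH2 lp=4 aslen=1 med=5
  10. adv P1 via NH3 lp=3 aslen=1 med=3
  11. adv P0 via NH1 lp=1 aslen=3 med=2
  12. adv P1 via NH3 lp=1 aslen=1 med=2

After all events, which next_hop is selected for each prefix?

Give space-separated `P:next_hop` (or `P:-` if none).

Op 1: best P0=- P1=NH3
Op 2: best P0=NH0 P1=NH3
Op 3: best P0=NH3 P1=NH3
Op 4: best P0=NH3 P1=NH3
Op 5: best P0=NH3 P1=NH3
Op 6: best P0=NH3 P1=NH3
Op 7: best P0=NH3 P1=NH3
Op 8: best P0=NH3 P1=NH3
Op 9: best P0=NH3 P1=NH2
Op 10: best P0=NH3 P1=NH2
Op 11: best P0=NH3 P1=NH2
Op 12: best P0=NH3 P1=NH2

Answer: P0:NH3 P1:NH2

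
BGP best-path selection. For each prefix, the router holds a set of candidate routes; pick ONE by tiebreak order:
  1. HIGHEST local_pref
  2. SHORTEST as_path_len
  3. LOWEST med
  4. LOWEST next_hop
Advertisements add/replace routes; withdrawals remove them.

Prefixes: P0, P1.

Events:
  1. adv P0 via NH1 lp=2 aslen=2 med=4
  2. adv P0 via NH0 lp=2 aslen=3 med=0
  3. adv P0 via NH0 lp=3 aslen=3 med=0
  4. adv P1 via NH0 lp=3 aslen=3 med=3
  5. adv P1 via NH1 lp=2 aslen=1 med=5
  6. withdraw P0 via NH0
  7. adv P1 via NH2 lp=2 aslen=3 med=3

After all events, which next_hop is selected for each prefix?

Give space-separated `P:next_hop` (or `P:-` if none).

Op 1: best P0=NH1 P1=-
Op 2: best P0=NH1 P1=-
Op 3: best P0=NH0 P1=-
Op 4: best P0=NH0 P1=NH0
Op 5: best P0=NH0 P1=NH0
Op 6: best P0=NH1 P1=NH0
Op 7: best P0=NH1 P1=NH0

Answer: P0:NH1 P1:NH0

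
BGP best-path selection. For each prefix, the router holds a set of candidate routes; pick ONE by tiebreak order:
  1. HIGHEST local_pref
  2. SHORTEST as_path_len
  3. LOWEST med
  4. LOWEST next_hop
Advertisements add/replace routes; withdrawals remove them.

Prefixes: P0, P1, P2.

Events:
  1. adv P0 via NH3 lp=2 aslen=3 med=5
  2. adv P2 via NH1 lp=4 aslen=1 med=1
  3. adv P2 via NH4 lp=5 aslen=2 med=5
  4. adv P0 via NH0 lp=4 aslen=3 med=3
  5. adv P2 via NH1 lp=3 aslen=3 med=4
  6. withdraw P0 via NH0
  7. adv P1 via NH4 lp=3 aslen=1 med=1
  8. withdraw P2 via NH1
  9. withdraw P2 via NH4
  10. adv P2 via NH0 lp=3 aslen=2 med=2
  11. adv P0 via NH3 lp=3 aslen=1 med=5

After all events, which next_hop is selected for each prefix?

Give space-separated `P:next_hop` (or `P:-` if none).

Answer: P0:NH3 P1:NH4 P2:NH0

Derivation:
Op 1: best P0=NH3 P1=- P2=-
Op 2: best P0=NH3 P1=- P2=NH1
Op 3: best P0=NH3 P1=- P2=NH4
Op 4: best P0=NH0 P1=- P2=NH4
Op 5: best P0=NH0 P1=- P2=NH4
Op 6: best P0=NH3 P1=- P2=NH4
Op 7: best P0=NH3 P1=NH4 P2=NH4
Op 8: best P0=NH3 P1=NH4 P2=NH4
Op 9: best P0=NH3 P1=NH4 P2=-
Op 10: best P0=NH3 P1=NH4 P2=NH0
Op 11: best P0=NH3 P1=NH4 P2=NH0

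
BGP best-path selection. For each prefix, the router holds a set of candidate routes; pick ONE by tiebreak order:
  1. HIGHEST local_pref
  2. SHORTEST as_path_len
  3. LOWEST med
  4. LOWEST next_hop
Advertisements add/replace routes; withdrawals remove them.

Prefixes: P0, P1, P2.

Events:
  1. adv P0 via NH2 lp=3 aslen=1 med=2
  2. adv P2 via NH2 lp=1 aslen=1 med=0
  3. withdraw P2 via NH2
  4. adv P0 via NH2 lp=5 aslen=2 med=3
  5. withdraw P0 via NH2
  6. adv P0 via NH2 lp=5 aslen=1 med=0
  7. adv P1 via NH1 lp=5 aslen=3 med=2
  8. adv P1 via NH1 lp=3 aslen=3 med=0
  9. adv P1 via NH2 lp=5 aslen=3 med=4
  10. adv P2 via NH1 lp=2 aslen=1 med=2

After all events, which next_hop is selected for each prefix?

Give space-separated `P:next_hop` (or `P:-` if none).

Op 1: best P0=NH2 P1=- P2=-
Op 2: best P0=NH2 P1=- P2=NH2
Op 3: best P0=NH2 P1=- P2=-
Op 4: best P0=NH2 P1=- P2=-
Op 5: best P0=- P1=- P2=-
Op 6: best P0=NH2 P1=- P2=-
Op 7: best P0=NH2 P1=NH1 P2=-
Op 8: best P0=NH2 P1=NH1 P2=-
Op 9: best P0=NH2 P1=NH2 P2=-
Op 10: best P0=NH2 P1=NH2 P2=NH1

Answer: P0:NH2 P1:NH2 P2:NH1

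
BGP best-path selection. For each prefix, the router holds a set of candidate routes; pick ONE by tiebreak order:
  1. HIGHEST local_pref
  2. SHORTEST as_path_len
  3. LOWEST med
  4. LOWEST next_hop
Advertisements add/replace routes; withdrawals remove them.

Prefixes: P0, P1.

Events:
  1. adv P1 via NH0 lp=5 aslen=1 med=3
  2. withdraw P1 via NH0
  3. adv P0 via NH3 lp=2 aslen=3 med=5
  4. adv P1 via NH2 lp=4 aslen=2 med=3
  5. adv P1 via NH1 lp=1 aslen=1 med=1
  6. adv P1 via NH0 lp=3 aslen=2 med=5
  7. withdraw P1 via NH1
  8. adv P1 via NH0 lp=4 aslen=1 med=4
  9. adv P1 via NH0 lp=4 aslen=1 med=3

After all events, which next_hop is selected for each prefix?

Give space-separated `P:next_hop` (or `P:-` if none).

Op 1: best P0=- P1=NH0
Op 2: best P0=- P1=-
Op 3: best P0=NH3 P1=-
Op 4: best P0=NH3 P1=NH2
Op 5: best P0=NH3 P1=NH2
Op 6: best P0=NH3 P1=NH2
Op 7: best P0=NH3 P1=NH2
Op 8: best P0=NH3 P1=NH0
Op 9: best P0=NH3 P1=NH0

Answer: P0:NH3 P1:NH0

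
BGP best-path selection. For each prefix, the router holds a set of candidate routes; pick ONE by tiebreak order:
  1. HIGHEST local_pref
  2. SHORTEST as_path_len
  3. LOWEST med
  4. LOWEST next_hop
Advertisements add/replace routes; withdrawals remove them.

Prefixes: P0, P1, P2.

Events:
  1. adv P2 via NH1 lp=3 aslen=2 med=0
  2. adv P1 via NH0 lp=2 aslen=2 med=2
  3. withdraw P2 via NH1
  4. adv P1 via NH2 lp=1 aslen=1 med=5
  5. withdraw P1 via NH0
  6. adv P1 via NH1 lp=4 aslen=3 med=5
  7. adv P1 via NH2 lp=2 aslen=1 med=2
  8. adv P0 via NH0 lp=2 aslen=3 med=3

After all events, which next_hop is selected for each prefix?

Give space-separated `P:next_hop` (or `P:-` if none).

Answer: P0:NH0 P1:NH1 P2:-

Derivation:
Op 1: best P0=- P1=- P2=NH1
Op 2: best P0=- P1=NH0 P2=NH1
Op 3: best P0=- P1=NH0 P2=-
Op 4: best P0=- P1=NH0 P2=-
Op 5: best P0=- P1=NH2 P2=-
Op 6: best P0=- P1=NH1 P2=-
Op 7: best P0=- P1=NH1 P2=-
Op 8: best P0=NH0 P1=NH1 P2=-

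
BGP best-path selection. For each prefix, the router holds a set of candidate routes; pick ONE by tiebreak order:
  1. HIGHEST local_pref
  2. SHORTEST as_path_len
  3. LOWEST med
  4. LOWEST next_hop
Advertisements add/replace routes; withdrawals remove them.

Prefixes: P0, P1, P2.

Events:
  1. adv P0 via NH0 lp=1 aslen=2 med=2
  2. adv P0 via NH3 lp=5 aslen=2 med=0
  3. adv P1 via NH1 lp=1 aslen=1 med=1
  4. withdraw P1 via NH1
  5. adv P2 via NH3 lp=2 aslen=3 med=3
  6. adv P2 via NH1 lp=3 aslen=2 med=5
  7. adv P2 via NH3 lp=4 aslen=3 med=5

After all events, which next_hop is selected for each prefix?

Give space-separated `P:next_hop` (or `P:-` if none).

Answer: P0:NH3 P1:- P2:NH3

Derivation:
Op 1: best P0=NH0 P1=- P2=-
Op 2: best P0=NH3 P1=- P2=-
Op 3: best P0=NH3 P1=NH1 P2=-
Op 4: best P0=NH3 P1=- P2=-
Op 5: best P0=NH3 P1=- P2=NH3
Op 6: best P0=NH3 P1=- P2=NH1
Op 7: best P0=NH3 P1=- P2=NH3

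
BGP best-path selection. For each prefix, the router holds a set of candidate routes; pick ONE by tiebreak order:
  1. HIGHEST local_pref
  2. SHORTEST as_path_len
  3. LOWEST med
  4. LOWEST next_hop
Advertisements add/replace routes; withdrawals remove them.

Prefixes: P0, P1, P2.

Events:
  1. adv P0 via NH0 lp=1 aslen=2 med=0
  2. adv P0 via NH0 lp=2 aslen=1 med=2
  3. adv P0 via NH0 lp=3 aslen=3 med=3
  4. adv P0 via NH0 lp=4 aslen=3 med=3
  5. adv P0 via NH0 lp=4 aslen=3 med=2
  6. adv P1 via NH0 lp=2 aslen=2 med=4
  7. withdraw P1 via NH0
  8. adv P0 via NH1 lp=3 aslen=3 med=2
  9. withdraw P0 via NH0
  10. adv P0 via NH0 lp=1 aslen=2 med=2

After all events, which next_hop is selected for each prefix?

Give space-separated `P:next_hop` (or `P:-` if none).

Answer: P0:NH1 P1:- P2:-

Derivation:
Op 1: best P0=NH0 P1=- P2=-
Op 2: best P0=NH0 P1=- P2=-
Op 3: best P0=NH0 P1=- P2=-
Op 4: best P0=NH0 P1=- P2=-
Op 5: best P0=NH0 P1=- P2=-
Op 6: best P0=NH0 P1=NH0 P2=-
Op 7: best P0=NH0 P1=- P2=-
Op 8: best P0=NH0 P1=- P2=-
Op 9: best P0=NH1 P1=- P2=-
Op 10: best P0=NH1 P1=- P2=-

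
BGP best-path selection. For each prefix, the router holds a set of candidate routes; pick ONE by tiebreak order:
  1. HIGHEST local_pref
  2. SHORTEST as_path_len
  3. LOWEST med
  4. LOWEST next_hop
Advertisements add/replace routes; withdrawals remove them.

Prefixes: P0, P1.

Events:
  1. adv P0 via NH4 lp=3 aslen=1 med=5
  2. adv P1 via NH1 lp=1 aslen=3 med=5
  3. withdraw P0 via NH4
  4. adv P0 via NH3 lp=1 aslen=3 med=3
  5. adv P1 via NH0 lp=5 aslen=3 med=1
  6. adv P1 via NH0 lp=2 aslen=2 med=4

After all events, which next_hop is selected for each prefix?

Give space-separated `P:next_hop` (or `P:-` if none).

Op 1: best P0=NH4 P1=-
Op 2: best P0=NH4 P1=NH1
Op 3: best P0=- P1=NH1
Op 4: best P0=NH3 P1=NH1
Op 5: best P0=NH3 P1=NH0
Op 6: best P0=NH3 P1=NH0

Answer: P0:NH3 P1:NH0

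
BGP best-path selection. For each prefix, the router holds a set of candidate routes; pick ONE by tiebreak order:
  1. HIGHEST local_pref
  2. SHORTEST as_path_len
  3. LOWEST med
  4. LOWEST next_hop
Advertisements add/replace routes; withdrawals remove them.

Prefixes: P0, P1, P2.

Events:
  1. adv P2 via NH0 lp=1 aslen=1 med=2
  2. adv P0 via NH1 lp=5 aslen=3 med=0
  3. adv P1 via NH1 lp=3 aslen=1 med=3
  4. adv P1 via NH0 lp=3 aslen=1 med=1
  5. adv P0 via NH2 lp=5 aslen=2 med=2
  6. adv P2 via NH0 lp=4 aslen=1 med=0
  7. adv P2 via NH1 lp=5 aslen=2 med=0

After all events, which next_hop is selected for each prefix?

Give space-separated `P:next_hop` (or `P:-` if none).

Op 1: best P0=- P1=- P2=NH0
Op 2: best P0=NH1 P1=- P2=NH0
Op 3: best P0=NH1 P1=NH1 P2=NH0
Op 4: best P0=NH1 P1=NH0 P2=NH0
Op 5: best P0=NH2 P1=NH0 P2=NH0
Op 6: best P0=NH2 P1=NH0 P2=NH0
Op 7: best P0=NH2 P1=NH0 P2=NH1

Answer: P0:NH2 P1:NH0 P2:NH1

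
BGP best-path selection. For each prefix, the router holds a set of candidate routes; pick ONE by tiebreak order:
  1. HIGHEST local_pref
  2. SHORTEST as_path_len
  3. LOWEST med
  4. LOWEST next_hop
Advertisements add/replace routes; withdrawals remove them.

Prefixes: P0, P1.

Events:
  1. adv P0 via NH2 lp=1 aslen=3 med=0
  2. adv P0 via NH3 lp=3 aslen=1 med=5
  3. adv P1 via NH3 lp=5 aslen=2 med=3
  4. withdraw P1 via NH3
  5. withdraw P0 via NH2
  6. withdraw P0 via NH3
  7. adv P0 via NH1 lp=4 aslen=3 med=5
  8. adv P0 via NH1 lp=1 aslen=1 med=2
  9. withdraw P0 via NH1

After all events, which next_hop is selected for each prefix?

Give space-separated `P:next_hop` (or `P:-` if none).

Answer: P0:- P1:-

Derivation:
Op 1: best P0=NH2 P1=-
Op 2: best P0=NH3 P1=-
Op 3: best P0=NH3 P1=NH3
Op 4: best P0=NH3 P1=-
Op 5: best P0=NH3 P1=-
Op 6: best P0=- P1=-
Op 7: best P0=NH1 P1=-
Op 8: best P0=NH1 P1=-
Op 9: best P0=- P1=-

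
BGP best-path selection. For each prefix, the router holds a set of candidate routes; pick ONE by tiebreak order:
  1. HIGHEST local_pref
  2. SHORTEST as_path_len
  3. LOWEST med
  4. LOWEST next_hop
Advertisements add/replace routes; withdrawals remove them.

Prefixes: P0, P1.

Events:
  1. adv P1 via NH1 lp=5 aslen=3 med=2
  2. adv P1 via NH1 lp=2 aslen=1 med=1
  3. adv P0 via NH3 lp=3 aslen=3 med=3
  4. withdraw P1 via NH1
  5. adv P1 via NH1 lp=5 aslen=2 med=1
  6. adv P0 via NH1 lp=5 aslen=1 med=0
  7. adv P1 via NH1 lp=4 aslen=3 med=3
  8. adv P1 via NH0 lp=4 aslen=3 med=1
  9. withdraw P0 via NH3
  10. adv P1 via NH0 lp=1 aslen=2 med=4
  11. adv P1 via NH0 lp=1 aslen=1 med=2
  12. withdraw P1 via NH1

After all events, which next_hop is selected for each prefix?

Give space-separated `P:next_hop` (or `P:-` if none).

Answer: P0:NH1 P1:NH0

Derivation:
Op 1: best P0=- P1=NH1
Op 2: best P0=- P1=NH1
Op 3: best P0=NH3 P1=NH1
Op 4: best P0=NH3 P1=-
Op 5: best P0=NH3 P1=NH1
Op 6: best P0=NH1 P1=NH1
Op 7: best P0=NH1 P1=NH1
Op 8: best P0=NH1 P1=NH0
Op 9: best P0=NH1 P1=NH0
Op 10: best P0=NH1 P1=NH1
Op 11: best P0=NH1 P1=NH1
Op 12: best P0=NH1 P1=NH0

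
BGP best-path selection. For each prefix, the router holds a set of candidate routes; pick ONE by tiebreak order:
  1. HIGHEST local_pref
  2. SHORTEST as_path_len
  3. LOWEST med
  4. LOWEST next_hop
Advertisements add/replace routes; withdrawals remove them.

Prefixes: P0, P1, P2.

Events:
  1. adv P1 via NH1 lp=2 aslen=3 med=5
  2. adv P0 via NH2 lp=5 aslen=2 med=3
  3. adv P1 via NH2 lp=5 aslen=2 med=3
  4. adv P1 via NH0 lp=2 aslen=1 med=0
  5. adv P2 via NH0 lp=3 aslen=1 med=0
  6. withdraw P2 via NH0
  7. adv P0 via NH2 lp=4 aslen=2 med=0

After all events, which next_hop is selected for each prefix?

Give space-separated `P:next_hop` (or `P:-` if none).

Op 1: best P0=- P1=NH1 P2=-
Op 2: best P0=NH2 P1=NH1 P2=-
Op 3: best P0=NH2 P1=NH2 P2=-
Op 4: best P0=NH2 P1=NH2 P2=-
Op 5: best P0=NH2 P1=NH2 P2=NH0
Op 6: best P0=NH2 P1=NH2 P2=-
Op 7: best P0=NH2 P1=NH2 P2=-

Answer: P0:NH2 P1:NH2 P2:-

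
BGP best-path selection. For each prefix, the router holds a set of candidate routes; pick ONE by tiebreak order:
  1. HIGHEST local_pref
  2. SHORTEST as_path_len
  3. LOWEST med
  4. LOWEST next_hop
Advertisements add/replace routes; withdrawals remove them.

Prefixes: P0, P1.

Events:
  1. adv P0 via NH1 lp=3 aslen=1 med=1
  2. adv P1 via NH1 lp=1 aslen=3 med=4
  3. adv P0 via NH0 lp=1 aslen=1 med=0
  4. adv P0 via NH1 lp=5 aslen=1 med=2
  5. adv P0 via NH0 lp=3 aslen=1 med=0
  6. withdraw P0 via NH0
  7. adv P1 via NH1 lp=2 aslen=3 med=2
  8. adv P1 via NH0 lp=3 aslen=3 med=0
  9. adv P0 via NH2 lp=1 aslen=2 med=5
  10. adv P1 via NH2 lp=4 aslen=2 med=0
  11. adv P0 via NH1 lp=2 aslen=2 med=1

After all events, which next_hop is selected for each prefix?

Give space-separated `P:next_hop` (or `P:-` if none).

Answer: P0:NH1 P1:NH2

Derivation:
Op 1: best P0=NH1 P1=-
Op 2: best P0=NH1 P1=NH1
Op 3: best P0=NH1 P1=NH1
Op 4: best P0=NH1 P1=NH1
Op 5: best P0=NH1 P1=NH1
Op 6: best P0=NH1 P1=NH1
Op 7: best P0=NH1 P1=NH1
Op 8: best P0=NH1 P1=NH0
Op 9: best P0=NH1 P1=NH0
Op 10: best P0=NH1 P1=NH2
Op 11: best P0=NH1 P1=NH2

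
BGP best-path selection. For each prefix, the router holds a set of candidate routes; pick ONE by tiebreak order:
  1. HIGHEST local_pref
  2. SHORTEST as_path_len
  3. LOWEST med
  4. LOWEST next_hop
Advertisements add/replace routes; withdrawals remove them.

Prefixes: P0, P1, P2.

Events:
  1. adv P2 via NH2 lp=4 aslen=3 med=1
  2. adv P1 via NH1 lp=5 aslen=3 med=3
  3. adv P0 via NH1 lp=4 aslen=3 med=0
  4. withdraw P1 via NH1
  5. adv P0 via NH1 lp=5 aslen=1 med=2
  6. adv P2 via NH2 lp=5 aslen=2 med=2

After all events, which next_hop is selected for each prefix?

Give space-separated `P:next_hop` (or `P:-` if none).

Answer: P0:NH1 P1:- P2:NH2

Derivation:
Op 1: best P0=- P1=- P2=NH2
Op 2: best P0=- P1=NH1 P2=NH2
Op 3: best P0=NH1 P1=NH1 P2=NH2
Op 4: best P0=NH1 P1=- P2=NH2
Op 5: best P0=NH1 P1=- P2=NH2
Op 6: best P0=NH1 P1=- P2=NH2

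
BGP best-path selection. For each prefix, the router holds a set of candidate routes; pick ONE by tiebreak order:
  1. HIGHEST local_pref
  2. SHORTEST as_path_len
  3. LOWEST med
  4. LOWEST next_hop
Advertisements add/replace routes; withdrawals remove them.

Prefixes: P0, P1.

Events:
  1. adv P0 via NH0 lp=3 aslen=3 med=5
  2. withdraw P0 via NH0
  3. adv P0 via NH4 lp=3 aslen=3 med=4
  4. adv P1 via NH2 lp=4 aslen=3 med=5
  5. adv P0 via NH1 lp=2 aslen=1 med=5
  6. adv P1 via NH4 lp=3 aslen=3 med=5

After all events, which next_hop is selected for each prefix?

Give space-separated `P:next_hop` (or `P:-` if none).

Op 1: best P0=NH0 P1=-
Op 2: best P0=- P1=-
Op 3: best P0=NH4 P1=-
Op 4: best P0=NH4 P1=NH2
Op 5: best P0=NH4 P1=NH2
Op 6: best P0=NH4 P1=NH2

Answer: P0:NH4 P1:NH2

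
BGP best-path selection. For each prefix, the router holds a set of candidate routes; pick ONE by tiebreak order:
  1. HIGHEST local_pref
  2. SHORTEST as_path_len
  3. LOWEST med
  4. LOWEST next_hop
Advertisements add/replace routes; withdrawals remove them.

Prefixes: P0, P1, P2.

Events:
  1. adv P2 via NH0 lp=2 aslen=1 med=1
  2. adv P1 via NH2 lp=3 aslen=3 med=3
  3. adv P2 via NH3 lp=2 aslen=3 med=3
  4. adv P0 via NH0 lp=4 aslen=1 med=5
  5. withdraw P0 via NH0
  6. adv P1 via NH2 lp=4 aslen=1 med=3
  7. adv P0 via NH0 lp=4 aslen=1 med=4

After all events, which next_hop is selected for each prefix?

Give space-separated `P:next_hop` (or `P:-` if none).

Op 1: best P0=- P1=- P2=NH0
Op 2: best P0=- P1=NH2 P2=NH0
Op 3: best P0=- P1=NH2 P2=NH0
Op 4: best P0=NH0 P1=NH2 P2=NH0
Op 5: best P0=- P1=NH2 P2=NH0
Op 6: best P0=- P1=NH2 P2=NH0
Op 7: best P0=NH0 P1=NH2 P2=NH0

Answer: P0:NH0 P1:NH2 P2:NH0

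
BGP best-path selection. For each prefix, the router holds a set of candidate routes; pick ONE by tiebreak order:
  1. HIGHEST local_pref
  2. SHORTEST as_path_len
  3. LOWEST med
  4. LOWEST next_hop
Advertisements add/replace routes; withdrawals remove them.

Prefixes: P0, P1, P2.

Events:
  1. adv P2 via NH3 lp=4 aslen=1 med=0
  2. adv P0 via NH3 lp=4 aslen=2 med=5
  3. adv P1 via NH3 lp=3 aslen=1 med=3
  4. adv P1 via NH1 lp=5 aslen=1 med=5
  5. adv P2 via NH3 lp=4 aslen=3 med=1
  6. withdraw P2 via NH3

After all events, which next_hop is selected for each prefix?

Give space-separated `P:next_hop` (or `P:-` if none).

Op 1: best P0=- P1=- P2=NH3
Op 2: best P0=NH3 P1=- P2=NH3
Op 3: best P0=NH3 P1=NH3 P2=NH3
Op 4: best P0=NH3 P1=NH1 P2=NH3
Op 5: best P0=NH3 P1=NH1 P2=NH3
Op 6: best P0=NH3 P1=NH1 P2=-

Answer: P0:NH3 P1:NH1 P2:-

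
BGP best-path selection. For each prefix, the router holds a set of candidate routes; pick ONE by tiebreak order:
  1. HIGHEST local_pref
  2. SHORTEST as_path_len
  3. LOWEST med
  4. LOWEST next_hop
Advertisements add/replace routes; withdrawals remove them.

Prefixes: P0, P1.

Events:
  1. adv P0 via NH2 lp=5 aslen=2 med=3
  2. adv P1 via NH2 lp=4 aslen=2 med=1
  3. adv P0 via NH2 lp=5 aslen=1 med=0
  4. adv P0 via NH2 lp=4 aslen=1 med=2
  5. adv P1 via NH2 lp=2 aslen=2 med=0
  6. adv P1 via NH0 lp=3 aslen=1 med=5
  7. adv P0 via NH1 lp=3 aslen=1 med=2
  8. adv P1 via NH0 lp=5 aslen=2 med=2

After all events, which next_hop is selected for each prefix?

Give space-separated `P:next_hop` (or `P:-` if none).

Answer: P0:NH2 P1:NH0

Derivation:
Op 1: best P0=NH2 P1=-
Op 2: best P0=NH2 P1=NH2
Op 3: best P0=NH2 P1=NH2
Op 4: best P0=NH2 P1=NH2
Op 5: best P0=NH2 P1=NH2
Op 6: best P0=NH2 P1=NH0
Op 7: best P0=NH2 P1=NH0
Op 8: best P0=NH2 P1=NH0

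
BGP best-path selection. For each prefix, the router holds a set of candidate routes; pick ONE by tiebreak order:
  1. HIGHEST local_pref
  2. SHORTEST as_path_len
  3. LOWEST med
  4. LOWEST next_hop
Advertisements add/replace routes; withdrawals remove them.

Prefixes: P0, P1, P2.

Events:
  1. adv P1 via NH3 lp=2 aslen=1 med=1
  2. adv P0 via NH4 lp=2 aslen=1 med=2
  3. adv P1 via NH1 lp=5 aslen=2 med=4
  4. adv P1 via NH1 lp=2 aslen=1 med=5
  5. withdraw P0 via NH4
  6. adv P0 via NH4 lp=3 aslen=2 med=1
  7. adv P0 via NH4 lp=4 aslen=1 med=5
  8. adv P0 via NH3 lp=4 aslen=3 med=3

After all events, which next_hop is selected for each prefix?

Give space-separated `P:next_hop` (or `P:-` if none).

Answer: P0:NH4 P1:NH3 P2:-

Derivation:
Op 1: best P0=- P1=NH3 P2=-
Op 2: best P0=NH4 P1=NH3 P2=-
Op 3: best P0=NH4 P1=NH1 P2=-
Op 4: best P0=NH4 P1=NH3 P2=-
Op 5: best P0=- P1=NH3 P2=-
Op 6: best P0=NH4 P1=NH3 P2=-
Op 7: best P0=NH4 P1=NH3 P2=-
Op 8: best P0=NH4 P1=NH3 P2=-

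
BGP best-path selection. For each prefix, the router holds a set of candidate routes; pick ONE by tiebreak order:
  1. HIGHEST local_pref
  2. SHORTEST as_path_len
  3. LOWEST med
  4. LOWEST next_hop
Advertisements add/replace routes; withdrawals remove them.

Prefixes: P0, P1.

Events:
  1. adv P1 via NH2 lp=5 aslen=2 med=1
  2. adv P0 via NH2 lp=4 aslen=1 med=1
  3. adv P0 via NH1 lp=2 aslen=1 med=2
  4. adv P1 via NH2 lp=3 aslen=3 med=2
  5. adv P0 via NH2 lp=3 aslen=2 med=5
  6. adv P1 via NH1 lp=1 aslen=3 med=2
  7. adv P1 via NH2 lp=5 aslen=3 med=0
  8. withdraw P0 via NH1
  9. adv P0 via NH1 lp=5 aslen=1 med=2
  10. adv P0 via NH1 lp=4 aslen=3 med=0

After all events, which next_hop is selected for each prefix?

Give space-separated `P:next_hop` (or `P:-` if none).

Op 1: best P0=- P1=NH2
Op 2: best P0=NH2 P1=NH2
Op 3: best P0=NH2 P1=NH2
Op 4: best P0=NH2 P1=NH2
Op 5: best P0=NH2 P1=NH2
Op 6: best P0=NH2 P1=NH2
Op 7: best P0=NH2 P1=NH2
Op 8: best P0=NH2 P1=NH2
Op 9: best P0=NH1 P1=NH2
Op 10: best P0=NH1 P1=NH2

Answer: P0:NH1 P1:NH2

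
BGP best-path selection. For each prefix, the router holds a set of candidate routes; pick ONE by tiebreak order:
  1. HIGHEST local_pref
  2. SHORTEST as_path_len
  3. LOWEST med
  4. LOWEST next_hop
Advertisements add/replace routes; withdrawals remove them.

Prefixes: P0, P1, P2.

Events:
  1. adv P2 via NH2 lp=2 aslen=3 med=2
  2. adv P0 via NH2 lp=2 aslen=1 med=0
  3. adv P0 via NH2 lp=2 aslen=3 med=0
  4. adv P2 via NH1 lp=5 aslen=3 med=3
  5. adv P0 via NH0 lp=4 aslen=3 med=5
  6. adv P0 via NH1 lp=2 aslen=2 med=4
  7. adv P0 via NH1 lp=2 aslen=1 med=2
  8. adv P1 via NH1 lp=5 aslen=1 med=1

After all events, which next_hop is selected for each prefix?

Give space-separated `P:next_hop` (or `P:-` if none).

Op 1: best P0=- P1=- P2=NH2
Op 2: best P0=NH2 P1=- P2=NH2
Op 3: best P0=NH2 P1=- P2=NH2
Op 4: best P0=NH2 P1=- P2=NH1
Op 5: best P0=NH0 P1=- P2=NH1
Op 6: best P0=NH0 P1=- P2=NH1
Op 7: best P0=NH0 P1=- P2=NH1
Op 8: best P0=NH0 P1=NH1 P2=NH1

Answer: P0:NH0 P1:NH1 P2:NH1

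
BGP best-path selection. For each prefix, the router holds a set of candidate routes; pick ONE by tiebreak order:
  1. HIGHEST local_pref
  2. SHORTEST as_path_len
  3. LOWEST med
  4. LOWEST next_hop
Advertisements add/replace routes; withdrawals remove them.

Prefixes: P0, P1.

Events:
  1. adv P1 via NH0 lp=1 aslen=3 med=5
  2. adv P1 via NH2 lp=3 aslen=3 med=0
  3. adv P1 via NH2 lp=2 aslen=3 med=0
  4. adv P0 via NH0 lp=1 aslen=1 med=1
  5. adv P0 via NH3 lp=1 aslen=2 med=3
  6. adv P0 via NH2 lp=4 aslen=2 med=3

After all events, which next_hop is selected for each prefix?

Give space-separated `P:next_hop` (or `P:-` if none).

Op 1: best P0=- P1=NH0
Op 2: best P0=- P1=NH2
Op 3: best P0=- P1=NH2
Op 4: best P0=NH0 P1=NH2
Op 5: best P0=NH0 P1=NH2
Op 6: best P0=NH2 P1=NH2

Answer: P0:NH2 P1:NH2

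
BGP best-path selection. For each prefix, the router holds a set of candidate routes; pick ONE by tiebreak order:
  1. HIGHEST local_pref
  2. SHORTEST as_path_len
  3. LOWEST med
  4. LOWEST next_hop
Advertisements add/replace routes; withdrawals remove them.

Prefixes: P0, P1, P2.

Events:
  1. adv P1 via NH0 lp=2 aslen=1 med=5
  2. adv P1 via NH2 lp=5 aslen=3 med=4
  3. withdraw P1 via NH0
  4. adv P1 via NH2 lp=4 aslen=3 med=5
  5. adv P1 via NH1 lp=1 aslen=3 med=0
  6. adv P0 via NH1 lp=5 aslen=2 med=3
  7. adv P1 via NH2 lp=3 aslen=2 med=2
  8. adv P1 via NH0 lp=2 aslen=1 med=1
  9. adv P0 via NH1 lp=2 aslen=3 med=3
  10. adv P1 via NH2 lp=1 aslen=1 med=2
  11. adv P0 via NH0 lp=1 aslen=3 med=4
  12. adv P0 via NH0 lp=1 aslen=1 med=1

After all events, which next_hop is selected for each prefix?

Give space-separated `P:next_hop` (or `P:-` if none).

Op 1: best P0=- P1=NH0 P2=-
Op 2: best P0=- P1=NH2 P2=-
Op 3: best P0=- P1=NH2 P2=-
Op 4: best P0=- P1=NH2 P2=-
Op 5: best P0=- P1=NH2 P2=-
Op 6: best P0=NH1 P1=NH2 P2=-
Op 7: best P0=NH1 P1=NH2 P2=-
Op 8: best P0=NH1 P1=NH2 P2=-
Op 9: best P0=NH1 P1=NH2 P2=-
Op 10: best P0=NH1 P1=NH0 P2=-
Op 11: best P0=NH1 P1=NH0 P2=-
Op 12: best P0=NH1 P1=NH0 P2=-

Answer: P0:NH1 P1:NH0 P2:-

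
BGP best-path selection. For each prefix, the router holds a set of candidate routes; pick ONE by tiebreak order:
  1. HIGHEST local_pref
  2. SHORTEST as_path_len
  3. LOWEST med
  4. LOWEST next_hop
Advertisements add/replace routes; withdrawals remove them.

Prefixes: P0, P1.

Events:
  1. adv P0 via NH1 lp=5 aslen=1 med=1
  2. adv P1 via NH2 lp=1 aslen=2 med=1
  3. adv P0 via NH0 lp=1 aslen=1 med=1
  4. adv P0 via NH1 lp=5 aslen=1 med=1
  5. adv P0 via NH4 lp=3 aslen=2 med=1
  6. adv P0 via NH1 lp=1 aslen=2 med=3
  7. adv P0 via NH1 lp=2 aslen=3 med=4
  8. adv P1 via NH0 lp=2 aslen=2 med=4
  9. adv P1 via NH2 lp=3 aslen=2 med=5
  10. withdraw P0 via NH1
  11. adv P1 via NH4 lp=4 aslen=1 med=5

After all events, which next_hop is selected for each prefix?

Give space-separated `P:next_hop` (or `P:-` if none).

Answer: P0:NH4 P1:NH4

Derivation:
Op 1: best P0=NH1 P1=-
Op 2: best P0=NH1 P1=NH2
Op 3: best P0=NH1 P1=NH2
Op 4: best P0=NH1 P1=NH2
Op 5: best P0=NH1 P1=NH2
Op 6: best P0=NH4 P1=NH2
Op 7: best P0=NH4 P1=NH2
Op 8: best P0=NH4 P1=NH0
Op 9: best P0=NH4 P1=NH2
Op 10: best P0=NH4 P1=NH2
Op 11: best P0=NH4 P1=NH4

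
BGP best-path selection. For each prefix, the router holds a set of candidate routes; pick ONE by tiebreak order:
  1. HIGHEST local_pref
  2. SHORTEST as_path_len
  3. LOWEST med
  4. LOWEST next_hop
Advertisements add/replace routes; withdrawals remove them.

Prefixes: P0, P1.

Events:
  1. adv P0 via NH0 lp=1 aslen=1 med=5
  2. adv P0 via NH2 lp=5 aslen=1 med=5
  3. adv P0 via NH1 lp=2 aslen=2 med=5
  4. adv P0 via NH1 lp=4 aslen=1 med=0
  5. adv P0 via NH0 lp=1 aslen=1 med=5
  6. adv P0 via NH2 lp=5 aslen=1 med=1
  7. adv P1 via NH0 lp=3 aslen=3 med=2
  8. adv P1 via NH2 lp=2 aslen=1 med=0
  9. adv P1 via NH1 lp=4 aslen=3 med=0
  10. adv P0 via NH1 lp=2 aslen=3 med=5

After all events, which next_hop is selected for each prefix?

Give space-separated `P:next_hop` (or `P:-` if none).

Op 1: best P0=NH0 P1=-
Op 2: best P0=NH2 P1=-
Op 3: best P0=NH2 P1=-
Op 4: best P0=NH2 P1=-
Op 5: best P0=NH2 P1=-
Op 6: best P0=NH2 P1=-
Op 7: best P0=NH2 P1=NH0
Op 8: best P0=NH2 P1=NH0
Op 9: best P0=NH2 P1=NH1
Op 10: best P0=NH2 P1=NH1

Answer: P0:NH2 P1:NH1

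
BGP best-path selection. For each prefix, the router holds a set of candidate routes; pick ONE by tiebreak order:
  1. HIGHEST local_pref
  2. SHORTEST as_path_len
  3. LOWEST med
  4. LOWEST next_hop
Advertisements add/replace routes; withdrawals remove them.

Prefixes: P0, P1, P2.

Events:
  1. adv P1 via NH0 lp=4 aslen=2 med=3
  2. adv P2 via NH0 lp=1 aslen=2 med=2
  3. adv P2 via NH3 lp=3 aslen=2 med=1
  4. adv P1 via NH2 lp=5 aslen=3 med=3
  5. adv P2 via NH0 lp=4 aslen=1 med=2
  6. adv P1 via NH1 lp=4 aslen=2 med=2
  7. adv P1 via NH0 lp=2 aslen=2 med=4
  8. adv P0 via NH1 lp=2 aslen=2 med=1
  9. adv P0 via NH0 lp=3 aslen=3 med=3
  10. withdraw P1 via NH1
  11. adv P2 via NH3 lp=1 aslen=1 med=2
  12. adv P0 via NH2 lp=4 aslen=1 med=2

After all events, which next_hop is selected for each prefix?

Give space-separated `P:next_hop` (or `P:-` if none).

Answer: P0:NH2 P1:NH2 P2:NH0

Derivation:
Op 1: best P0=- P1=NH0 P2=-
Op 2: best P0=- P1=NH0 P2=NH0
Op 3: best P0=- P1=NH0 P2=NH3
Op 4: best P0=- P1=NH2 P2=NH3
Op 5: best P0=- P1=NH2 P2=NH0
Op 6: best P0=- P1=NH2 P2=NH0
Op 7: best P0=- P1=NH2 P2=NH0
Op 8: best P0=NH1 P1=NH2 P2=NH0
Op 9: best P0=NH0 P1=NH2 P2=NH0
Op 10: best P0=NH0 P1=NH2 P2=NH0
Op 11: best P0=NH0 P1=NH2 P2=NH0
Op 12: best P0=NH2 P1=NH2 P2=NH0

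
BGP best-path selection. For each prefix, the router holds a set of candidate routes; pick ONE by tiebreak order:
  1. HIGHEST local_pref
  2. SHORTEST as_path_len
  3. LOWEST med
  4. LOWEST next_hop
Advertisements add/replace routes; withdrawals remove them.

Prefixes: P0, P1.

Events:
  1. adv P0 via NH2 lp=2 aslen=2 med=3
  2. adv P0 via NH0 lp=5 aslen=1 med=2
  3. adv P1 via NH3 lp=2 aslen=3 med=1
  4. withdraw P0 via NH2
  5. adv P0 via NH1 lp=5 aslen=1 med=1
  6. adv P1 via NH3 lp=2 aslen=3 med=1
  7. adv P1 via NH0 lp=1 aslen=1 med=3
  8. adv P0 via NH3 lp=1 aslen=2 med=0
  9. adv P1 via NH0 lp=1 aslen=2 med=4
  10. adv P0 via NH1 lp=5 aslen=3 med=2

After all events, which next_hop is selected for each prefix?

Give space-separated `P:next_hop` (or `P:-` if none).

Op 1: best P0=NH2 P1=-
Op 2: best P0=NH0 P1=-
Op 3: best P0=NH0 P1=NH3
Op 4: best P0=NH0 P1=NH3
Op 5: best P0=NH1 P1=NH3
Op 6: best P0=NH1 P1=NH3
Op 7: best P0=NH1 P1=NH3
Op 8: best P0=NH1 P1=NH3
Op 9: best P0=NH1 P1=NH3
Op 10: best P0=NH0 P1=NH3

Answer: P0:NH0 P1:NH3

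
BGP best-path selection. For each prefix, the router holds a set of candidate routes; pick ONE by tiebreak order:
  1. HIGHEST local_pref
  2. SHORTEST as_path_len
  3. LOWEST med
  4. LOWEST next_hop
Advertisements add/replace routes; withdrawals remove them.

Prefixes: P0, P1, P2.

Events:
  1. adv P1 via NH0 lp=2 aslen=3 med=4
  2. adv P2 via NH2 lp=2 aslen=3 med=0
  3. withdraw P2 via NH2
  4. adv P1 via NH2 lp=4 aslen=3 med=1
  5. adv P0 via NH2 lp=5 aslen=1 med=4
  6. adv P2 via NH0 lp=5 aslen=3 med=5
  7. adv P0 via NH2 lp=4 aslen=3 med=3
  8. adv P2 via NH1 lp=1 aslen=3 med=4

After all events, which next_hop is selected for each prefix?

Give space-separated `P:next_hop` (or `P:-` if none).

Answer: P0:NH2 P1:NH2 P2:NH0

Derivation:
Op 1: best P0=- P1=NH0 P2=-
Op 2: best P0=- P1=NH0 P2=NH2
Op 3: best P0=- P1=NH0 P2=-
Op 4: best P0=- P1=NH2 P2=-
Op 5: best P0=NH2 P1=NH2 P2=-
Op 6: best P0=NH2 P1=NH2 P2=NH0
Op 7: best P0=NH2 P1=NH2 P2=NH0
Op 8: best P0=NH2 P1=NH2 P2=NH0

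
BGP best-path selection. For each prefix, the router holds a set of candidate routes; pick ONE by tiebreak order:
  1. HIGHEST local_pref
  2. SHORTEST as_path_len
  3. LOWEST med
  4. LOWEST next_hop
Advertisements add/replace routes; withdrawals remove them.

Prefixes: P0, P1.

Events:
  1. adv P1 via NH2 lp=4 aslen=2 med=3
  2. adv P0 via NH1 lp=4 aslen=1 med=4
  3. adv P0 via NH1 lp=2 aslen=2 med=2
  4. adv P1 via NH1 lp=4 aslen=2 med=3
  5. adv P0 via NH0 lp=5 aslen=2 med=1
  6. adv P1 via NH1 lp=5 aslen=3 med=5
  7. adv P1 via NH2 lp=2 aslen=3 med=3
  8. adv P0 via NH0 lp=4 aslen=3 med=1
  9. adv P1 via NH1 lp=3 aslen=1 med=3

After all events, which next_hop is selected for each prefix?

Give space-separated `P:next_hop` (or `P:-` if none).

Answer: P0:NH0 P1:NH1

Derivation:
Op 1: best P0=- P1=NH2
Op 2: best P0=NH1 P1=NH2
Op 3: best P0=NH1 P1=NH2
Op 4: best P0=NH1 P1=NH1
Op 5: best P0=NH0 P1=NH1
Op 6: best P0=NH0 P1=NH1
Op 7: best P0=NH0 P1=NH1
Op 8: best P0=NH0 P1=NH1
Op 9: best P0=NH0 P1=NH1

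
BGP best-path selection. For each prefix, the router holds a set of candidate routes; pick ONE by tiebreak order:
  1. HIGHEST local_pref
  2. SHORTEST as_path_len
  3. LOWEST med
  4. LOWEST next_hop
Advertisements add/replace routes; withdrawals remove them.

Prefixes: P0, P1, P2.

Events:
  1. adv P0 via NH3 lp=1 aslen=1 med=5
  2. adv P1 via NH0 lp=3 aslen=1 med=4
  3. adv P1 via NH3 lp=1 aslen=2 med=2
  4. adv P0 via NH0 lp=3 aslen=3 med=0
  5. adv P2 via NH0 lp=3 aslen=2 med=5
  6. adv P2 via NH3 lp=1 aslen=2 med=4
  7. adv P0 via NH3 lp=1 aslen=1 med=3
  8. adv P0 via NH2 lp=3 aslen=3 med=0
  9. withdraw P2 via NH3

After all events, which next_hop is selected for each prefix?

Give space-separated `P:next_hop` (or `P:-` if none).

Op 1: best P0=NH3 P1=- P2=-
Op 2: best P0=NH3 P1=NH0 P2=-
Op 3: best P0=NH3 P1=NH0 P2=-
Op 4: best P0=NH0 P1=NH0 P2=-
Op 5: best P0=NH0 P1=NH0 P2=NH0
Op 6: best P0=NH0 P1=NH0 P2=NH0
Op 7: best P0=NH0 P1=NH0 P2=NH0
Op 8: best P0=NH0 P1=NH0 P2=NH0
Op 9: best P0=NH0 P1=NH0 P2=NH0

Answer: P0:NH0 P1:NH0 P2:NH0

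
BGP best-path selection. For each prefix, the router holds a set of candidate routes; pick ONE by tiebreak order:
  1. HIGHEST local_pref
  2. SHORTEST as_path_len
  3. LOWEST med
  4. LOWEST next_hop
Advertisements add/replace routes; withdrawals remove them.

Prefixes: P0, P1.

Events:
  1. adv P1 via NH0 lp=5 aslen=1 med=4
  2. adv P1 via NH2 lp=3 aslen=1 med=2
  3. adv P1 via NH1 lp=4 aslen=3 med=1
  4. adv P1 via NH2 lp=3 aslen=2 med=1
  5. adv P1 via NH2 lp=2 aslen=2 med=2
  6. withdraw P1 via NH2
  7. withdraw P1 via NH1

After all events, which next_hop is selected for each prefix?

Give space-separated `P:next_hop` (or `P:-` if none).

Op 1: best P0=- P1=NH0
Op 2: best P0=- P1=NH0
Op 3: best P0=- P1=NH0
Op 4: best P0=- P1=NH0
Op 5: best P0=- P1=NH0
Op 6: best P0=- P1=NH0
Op 7: best P0=- P1=NH0

Answer: P0:- P1:NH0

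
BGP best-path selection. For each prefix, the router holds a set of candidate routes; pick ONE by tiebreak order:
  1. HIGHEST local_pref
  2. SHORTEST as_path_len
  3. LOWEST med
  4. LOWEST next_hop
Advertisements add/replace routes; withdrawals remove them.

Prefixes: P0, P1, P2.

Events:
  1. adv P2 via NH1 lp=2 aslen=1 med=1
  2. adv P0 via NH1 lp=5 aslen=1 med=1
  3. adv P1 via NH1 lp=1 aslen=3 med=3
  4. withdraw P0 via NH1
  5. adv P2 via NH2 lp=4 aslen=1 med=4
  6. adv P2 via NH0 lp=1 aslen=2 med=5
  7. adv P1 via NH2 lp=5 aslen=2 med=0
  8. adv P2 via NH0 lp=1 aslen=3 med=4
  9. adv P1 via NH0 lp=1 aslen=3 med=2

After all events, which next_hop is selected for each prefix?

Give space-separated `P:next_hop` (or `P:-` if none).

Op 1: best P0=- P1=- P2=NH1
Op 2: best P0=NH1 P1=- P2=NH1
Op 3: best P0=NH1 P1=NH1 P2=NH1
Op 4: best P0=- P1=NH1 P2=NH1
Op 5: best P0=- P1=NH1 P2=NH2
Op 6: best P0=- P1=NH1 P2=NH2
Op 7: best P0=- P1=NH2 P2=NH2
Op 8: best P0=- P1=NH2 P2=NH2
Op 9: best P0=- P1=NH2 P2=NH2

Answer: P0:- P1:NH2 P2:NH2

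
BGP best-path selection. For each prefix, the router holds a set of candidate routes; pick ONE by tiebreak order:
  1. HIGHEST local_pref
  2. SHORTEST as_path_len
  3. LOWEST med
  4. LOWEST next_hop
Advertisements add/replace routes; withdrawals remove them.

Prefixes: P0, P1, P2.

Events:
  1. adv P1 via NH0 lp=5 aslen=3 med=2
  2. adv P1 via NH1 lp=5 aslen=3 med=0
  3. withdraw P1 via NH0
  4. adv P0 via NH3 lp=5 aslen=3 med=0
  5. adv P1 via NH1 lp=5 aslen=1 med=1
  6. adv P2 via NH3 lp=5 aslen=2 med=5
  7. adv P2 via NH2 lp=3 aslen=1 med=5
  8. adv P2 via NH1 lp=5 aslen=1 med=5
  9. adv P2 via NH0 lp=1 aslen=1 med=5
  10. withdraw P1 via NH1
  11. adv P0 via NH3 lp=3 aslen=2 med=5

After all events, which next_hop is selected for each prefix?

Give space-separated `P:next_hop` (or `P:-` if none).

Op 1: best P0=- P1=NH0 P2=-
Op 2: best P0=- P1=NH1 P2=-
Op 3: best P0=- P1=NH1 P2=-
Op 4: best P0=NH3 P1=NH1 P2=-
Op 5: best P0=NH3 P1=NH1 P2=-
Op 6: best P0=NH3 P1=NH1 P2=NH3
Op 7: best P0=NH3 P1=NH1 P2=NH3
Op 8: best P0=NH3 P1=NH1 P2=NH1
Op 9: best P0=NH3 P1=NH1 P2=NH1
Op 10: best P0=NH3 P1=- P2=NH1
Op 11: best P0=NH3 P1=- P2=NH1

Answer: P0:NH3 P1:- P2:NH1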